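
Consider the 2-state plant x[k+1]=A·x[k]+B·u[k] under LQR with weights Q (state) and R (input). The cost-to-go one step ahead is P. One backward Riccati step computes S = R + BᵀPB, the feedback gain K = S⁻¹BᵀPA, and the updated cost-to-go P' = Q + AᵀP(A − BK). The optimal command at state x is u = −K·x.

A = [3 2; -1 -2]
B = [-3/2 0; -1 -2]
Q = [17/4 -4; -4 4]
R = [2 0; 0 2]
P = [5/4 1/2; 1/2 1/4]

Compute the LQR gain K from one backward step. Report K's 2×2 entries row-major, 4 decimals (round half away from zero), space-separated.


BᵀP = [-2.3750 -1.0000; -1.0000 -0.5000]
S = R + BᵀPB = [2 0; 0 2] + [4.5625 2.0000; 2.0000 1.0000] = [6.5625 2.0000; 2.0000 3.0000]
BᵀPA = [-6.1250 -2.7500; -2.5000 -1.0000]
K = S⁻¹·BᵀPA = [-0.8526 -0.3984; -0.2649 -0.0677]
A−BK = [1.7211 1.4024; -2.3825 -2.5339]
AᵀP(A−BK) = [2.6155 1.3904; 1.3904 0.8367]
P' = Q + AᵀP(A−BK) = [6.8655 -2.6096; -2.6096 4.8367]
tr(P') = 11.7022

-0.8526 -0.3984 -0.2649 -0.0677


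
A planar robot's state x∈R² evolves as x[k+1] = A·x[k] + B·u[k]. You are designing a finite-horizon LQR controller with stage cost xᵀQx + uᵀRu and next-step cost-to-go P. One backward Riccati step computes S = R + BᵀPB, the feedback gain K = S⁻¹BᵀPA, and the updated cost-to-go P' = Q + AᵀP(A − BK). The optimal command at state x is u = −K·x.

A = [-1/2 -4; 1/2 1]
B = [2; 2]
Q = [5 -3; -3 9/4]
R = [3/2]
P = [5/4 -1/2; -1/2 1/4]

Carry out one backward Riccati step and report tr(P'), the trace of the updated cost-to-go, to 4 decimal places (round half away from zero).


BᵀP = [1.5000 -0.5000]
S = R + BᵀPB = [3/2] + [2.0000] = [3.5000]
BᵀPA = [-1.0000 -6.5000]
K = S⁻¹·BᵀPA = [-0.2857 -1.8571]
A−BK = [0.0714 -0.2857; 1.0714 4.7143]
AᵀP(A−BK) = [0.3393 2.0179; 2.0179 12.1786]
P' = Q + AᵀP(A−BK) = [5.3393 -0.9821; -0.9821 14.4286]
tr(P') = 19.7679

19.7679


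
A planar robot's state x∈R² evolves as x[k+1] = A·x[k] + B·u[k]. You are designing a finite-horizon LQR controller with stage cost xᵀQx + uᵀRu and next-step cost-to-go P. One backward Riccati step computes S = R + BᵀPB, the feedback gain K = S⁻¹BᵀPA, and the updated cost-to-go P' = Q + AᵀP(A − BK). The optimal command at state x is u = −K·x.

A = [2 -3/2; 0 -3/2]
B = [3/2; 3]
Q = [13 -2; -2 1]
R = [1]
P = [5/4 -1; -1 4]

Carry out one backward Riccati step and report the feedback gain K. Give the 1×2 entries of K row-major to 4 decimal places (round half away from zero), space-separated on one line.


BᵀP = [-1.1250 10.5000]
S = R + BᵀPB = [1] + [29.8125] = [30.8125]
BᵀPA = [-2.2500 -14.0625]
K = S⁻¹·BᵀPA = [-0.0730 -0.4564]
A−BK = [2.1095 -0.8154; 0.2191 -0.1308]
AᵀP(A−BK) = [4.8357 -1.7769; -1.7769 0.8945]
P' = Q + AᵀP(A−BK) = [17.8357 -3.7769; -3.7769 1.8945]
tr(P') = 19.7302

-0.0730 -0.4564


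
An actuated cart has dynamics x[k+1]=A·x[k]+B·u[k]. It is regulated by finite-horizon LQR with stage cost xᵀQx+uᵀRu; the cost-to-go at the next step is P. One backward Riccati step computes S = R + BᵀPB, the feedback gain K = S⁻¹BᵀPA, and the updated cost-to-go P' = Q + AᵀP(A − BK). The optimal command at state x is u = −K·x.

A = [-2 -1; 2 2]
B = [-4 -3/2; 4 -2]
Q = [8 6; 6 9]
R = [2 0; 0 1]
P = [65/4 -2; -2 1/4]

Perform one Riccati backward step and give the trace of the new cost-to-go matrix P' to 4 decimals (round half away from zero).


17.5713

BᵀP = [-73.0000 9.0000; -20.3750 2.5000]
S = R + BᵀPB = [2 0; 0 1] + [328.0000 91.5000; 91.5000 25.5625] = [330.0000 91.5000; 91.5000 26.5625]
BᵀPA = [164.0000 91.0000; 45.7500 25.3750]
K = S⁻¹·BᵀPA = [0.4325 0.2425; 0.2326 0.1201]
A−BK = [0.0788 0.1500; 0.7353 1.2704]
AᵀP(A−BK) = [0.4325 0.2425; 0.2425 0.1389]
P' = Q + AᵀP(A−BK) = [8.4325 6.2425; 6.2425 9.1389]
tr(P') = 17.5713


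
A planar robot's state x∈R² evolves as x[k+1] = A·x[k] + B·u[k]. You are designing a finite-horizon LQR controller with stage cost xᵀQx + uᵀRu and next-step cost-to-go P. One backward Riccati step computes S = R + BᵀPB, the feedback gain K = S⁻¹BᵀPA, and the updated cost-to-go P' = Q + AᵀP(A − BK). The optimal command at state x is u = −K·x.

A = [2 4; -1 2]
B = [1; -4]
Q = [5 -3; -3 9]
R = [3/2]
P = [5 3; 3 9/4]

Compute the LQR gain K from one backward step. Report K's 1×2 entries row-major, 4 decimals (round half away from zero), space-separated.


-0.4324 -2.1622

BᵀP = [-7.0000 -6.0000]
S = R + BᵀPB = [3/2] + [17.0000] = [18.5000]
BᵀPA = [-8.0000 -40.0000]
K = S⁻¹·BᵀPA = [-0.4324 -2.1622]
A−BK = [2.4324 6.1622; -2.7297 -6.6486]
AᵀP(A−BK) = [6.7905 18.2027; 18.2027 50.5135]
P' = Q + AᵀP(A−BK) = [11.7905 15.2027; 15.2027 59.5135]
tr(P') = 71.3041


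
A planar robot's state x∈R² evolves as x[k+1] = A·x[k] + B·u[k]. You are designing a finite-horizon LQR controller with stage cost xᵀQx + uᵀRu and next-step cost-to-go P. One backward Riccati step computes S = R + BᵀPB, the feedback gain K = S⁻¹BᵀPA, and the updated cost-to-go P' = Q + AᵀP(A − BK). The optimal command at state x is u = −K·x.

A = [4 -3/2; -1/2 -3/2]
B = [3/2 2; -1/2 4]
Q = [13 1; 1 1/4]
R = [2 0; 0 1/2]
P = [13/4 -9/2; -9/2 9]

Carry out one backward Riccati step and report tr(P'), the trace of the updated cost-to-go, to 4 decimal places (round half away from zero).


BᵀP = [7.1250 -11.2500; -11.5000 27.0000]
S = R + BᵀPB = [2 0; 0 1/2] + [16.3125 -30.7500; -30.7500 85.0000] = [18.3125 -30.7500; -30.7500 85.5000]
BᵀPA = [34.1250 6.1875; -59.5000 -23.2500]
K = S⁻¹·BᵀPA = [1.7545 -0.2998; -0.0649 -0.3797]
A−BK = [1.4981 -0.2909; 0.6369 -0.1309]
AᵀP(A−BK) = [8.5160 -1.4899; -1.4899 0.3383]
P' = Q + AᵀP(A−BK) = [21.5160 -0.4899; -0.4899 0.5883]
tr(P') = 22.1044

22.1044


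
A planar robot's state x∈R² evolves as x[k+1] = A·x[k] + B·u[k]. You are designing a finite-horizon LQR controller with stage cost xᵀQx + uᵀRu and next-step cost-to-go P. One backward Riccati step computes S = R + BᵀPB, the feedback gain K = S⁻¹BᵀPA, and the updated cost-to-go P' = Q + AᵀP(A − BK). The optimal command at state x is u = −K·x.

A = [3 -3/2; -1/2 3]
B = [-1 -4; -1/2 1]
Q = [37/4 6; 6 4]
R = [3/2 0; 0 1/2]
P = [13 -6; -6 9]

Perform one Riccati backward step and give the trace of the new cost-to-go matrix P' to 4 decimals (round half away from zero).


26.0381

BᵀP = [-10.0000 1.5000; -58.0000 33.0000]
S = R + BᵀPB = [3/2 0; 0 1/2] + [9.2500 41.5000; 41.5000 265.0000] = [10.7500 41.5000; 41.5000 265.5000]
BᵀPA = [-30.7500 19.5000; -190.5000 186.0000]
K = S⁻¹·BᵀPA = [-0.2283 -2.2456; -0.6818 1.0516]
A−BK = [0.0444 0.4607; 0.0677 0.8256]
AᵀP(A−BK) = [0.3414 0.7723; 0.7723 12.4467]
P' = Q + AᵀP(A−BK) = [9.5914 6.7723; 6.7723 16.4467]
tr(P') = 26.0381


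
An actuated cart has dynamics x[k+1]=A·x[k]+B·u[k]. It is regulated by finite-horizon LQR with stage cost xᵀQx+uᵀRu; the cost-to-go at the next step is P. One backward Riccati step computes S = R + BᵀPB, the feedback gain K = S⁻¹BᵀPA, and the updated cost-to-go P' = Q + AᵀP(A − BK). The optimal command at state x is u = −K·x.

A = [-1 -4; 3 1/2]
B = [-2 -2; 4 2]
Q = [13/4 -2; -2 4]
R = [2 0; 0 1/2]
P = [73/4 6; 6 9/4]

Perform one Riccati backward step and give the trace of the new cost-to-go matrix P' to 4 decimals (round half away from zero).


16.8912

BᵀP = [-12.5000 -3.0000; -24.5000 -7.5000]
S = R + BᵀPB = [2 0; 0 1/2] + [13.0000 19.0000; 19.0000 34.0000] = [15.0000 19.0000; 19.0000 34.5000]
BᵀPA = [3.5000 48.5000; 2.0000 94.2500]
K = S⁻¹·BᵀPA = [0.5288 -0.7508; -0.2332 3.1454]
A−BK = [-0.4089 0.7891; 1.3514 -2.7875]
AᵀP(A−BK) = [1.1158 -2.2879; -2.2879 8.5254]
P' = Q + AᵀP(A−BK) = [4.3658 -4.2879; -4.2879 12.5254]
tr(P') = 16.8912


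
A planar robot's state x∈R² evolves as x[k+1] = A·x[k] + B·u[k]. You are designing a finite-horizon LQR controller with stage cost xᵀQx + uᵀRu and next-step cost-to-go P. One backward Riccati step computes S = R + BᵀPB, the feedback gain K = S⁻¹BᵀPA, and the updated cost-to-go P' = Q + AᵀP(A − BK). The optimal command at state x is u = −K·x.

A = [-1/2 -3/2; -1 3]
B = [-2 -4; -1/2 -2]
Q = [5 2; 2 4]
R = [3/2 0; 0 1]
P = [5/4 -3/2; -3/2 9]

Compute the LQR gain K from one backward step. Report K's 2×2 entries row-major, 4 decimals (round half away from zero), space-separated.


-0.5752 2.9875 0.5682 -1.9053

BᵀP = [-1.7500 -1.5000; -2.0000 -12.0000]
S = R + BᵀPB = [3/2 0; 0 1] + [4.2500 10.0000; 10.0000 32.0000] = [5.7500 10.0000; 10.0000 33.0000]
BᵀPA = [2.3750 -1.8750; 13.0000 -33.0000]
K = S⁻¹·BᵀPA = [-0.5752 2.9875; 0.5682 -1.9053]
A−BK = [0.6226 -3.1462; -0.1511 0.6831]
AᵀP(A−BK) = [1.7914 -8.3889; -8.3889 40.0393]
P' = Q + AᵀP(A−BK) = [6.7914 -6.3889; -6.3889 44.0393]
tr(P') = 50.8308


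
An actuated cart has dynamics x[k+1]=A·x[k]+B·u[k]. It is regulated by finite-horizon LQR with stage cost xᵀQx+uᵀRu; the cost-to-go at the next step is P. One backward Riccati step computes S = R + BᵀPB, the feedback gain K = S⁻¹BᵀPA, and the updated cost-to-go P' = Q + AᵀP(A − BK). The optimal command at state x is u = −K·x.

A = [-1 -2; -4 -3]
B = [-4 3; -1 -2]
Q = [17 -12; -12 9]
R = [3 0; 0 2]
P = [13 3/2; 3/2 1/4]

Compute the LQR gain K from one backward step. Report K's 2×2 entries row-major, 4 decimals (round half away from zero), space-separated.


0.3585 0.4548 0.0104 -0.1637

BᵀP = [-53.5000 -6.2500; 36.0000 4.0000]
S = R + BᵀPB = [3 0; 0 2] + [220.2500 -148.0000; -148.0000 100.0000] = [223.2500 -148.0000; -148.0000 102.0000]
BᵀPA = [78.5000 125.7500; -52.0000 -84.0000]
K = S⁻¹·BᵀPA = [0.3585 0.4548; 0.0104 -0.1637]
A−BK = [0.4029 0.3101; -3.6207 -2.8726]
AᵀP(A−BK) = [1.3971 1.2899; 1.2899 1.3147]
P' = Q + AᵀP(A−BK) = [18.3971 -10.7101; -10.7101 10.3147]
tr(P') = 28.7118


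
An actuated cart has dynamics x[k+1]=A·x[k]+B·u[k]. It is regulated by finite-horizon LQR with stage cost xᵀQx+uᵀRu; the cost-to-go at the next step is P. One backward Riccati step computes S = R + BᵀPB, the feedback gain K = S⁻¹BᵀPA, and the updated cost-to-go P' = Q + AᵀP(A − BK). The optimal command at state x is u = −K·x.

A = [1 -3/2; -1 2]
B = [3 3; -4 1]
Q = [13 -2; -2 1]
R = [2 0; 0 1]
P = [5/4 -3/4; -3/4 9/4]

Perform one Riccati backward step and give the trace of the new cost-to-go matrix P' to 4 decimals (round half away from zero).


14.6255

BᵀP = [6.7500 -11.2500; 3.0000 0.0000]
S = R + BᵀPB = [2 0; 0 1] + [65.2500 9.0000; 9.0000 9.0000] = [67.2500 9.0000; 9.0000 10.0000]
BᵀPA = [18.0000 -32.6250; 3.0000 -4.5000]
K = S⁻¹·BᵀPA = [0.2587 -0.4831; 0.0672 -0.0152]
A−BK = [0.0224 -0.0051; -0.0325 0.0828]
AᵀP(A−BK) = [0.1424 -0.2587; -0.2587 0.4831]
P' = Q + AᵀP(A−BK) = [13.1424 -2.2587; -2.2587 1.4831]
tr(P') = 14.6255


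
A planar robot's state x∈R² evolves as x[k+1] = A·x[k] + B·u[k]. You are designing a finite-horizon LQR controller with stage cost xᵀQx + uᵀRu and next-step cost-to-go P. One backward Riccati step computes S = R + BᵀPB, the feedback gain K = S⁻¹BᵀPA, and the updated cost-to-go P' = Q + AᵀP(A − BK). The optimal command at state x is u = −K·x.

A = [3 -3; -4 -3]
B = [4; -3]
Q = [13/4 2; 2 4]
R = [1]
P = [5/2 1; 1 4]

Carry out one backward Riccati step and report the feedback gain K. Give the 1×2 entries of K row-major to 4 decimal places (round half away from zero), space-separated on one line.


BᵀP = [7.0000 -8.0000]
S = R + BᵀPB = [1] + [52.0000] = [53.0000]
BᵀPA = [53.0000 3.0000]
K = S⁻¹·BᵀPA = [1.0000 0.0566]
A−BK = [-1.0000 -3.2264; -1.0000 -2.8302]
AᵀP(A−BK) = [9.5000 25.5000; 25.5000 76.3302]
P' = Q + AᵀP(A−BK) = [12.7500 27.5000; 27.5000 80.3302]
tr(P') = 93.0802

1.0000 0.0566


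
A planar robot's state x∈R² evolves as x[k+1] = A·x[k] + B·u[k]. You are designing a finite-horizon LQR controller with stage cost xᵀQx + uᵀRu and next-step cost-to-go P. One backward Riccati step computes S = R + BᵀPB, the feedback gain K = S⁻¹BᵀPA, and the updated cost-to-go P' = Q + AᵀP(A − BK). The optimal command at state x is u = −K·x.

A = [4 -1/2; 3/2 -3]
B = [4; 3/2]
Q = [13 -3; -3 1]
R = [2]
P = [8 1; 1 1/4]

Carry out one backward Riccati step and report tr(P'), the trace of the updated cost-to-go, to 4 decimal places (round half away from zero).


16.9614

BᵀP = [33.5000 4.3750]
S = R + BᵀPB = [2] + [140.5625] = [142.5625]
BᵀPA = [140.5625 -29.8750]
K = S⁻¹·BᵀPA = [0.9860 -0.2096]
A−BK = [0.0561 0.3382; 0.0210 -2.6857]
AᵀP(A−BK) = [1.9719 -0.4191; -0.4191 0.9895]
P' = Q + AᵀP(A−BK) = [14.9719 -3.4191; -3.4191 1.9895]
tr(P') = 16.9614


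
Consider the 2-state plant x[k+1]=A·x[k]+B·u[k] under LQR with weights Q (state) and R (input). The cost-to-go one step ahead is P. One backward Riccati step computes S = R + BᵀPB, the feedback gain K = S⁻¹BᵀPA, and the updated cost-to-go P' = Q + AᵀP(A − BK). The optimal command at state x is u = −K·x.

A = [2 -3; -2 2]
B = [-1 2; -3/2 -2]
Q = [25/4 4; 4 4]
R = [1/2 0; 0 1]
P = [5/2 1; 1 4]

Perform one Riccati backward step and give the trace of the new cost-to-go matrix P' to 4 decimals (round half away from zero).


BᵀP = [-4.0000 -7.0000; 3.0000 -6.0000]
S = R + BᵀPB = [1/2 0; 0 1] + [14.5000 6.0000; 6.0000 18.0000] = [15.0000 6.0000; 6.0000 19.0000]
BᵀPA = [6.0000 -2.0000; 18.0000 -21.0000]
K = S⁻¹·BᵀPA = [0.0241 0.3534; 0.9398 -1.2169]
A−BK = [0.1446 -0.2129; -0.0843 0.0964]
AᵀP(A−BK) = [0.9398 -1.2169; -1.2169 1.6526]
P' = Q + AᵀP(A−BK) = [7.1898 2.7831; 2.7831 5.6526]
tr(P') = 12.8424

12.8424


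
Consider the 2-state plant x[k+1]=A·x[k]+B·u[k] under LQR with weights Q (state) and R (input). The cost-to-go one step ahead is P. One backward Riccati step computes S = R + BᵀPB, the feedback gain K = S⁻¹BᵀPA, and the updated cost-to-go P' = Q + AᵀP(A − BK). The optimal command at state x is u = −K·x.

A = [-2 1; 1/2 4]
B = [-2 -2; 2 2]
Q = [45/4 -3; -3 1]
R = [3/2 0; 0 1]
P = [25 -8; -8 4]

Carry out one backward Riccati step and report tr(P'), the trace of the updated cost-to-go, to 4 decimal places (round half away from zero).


34.4493

BᵀP = [-66.0000 24.0000; -66.0000 24.0000]
S = R + BᵀPB = [3/2 0; 0 1] + [180.0000 180.0000; 180.0000 180.0000] = [181.5000 180.0000; 180.0000 181.0000]
BᵀPA = [144.0000 30.0000; 144.0000 30.0000]
K = S⁻¹·BᵀPA = [0.3189 0.0664; 0.4784 0.0997]
A−BK = [-0.4053 1.3322; -1.0947 3.6678]
AᵀP(A−BK) = [2.1827 -5.9203; -5.9203 20.0166]
P' = Q + AᵀP(A−BK) = [13.4327 -8.9203; -8.9203 21.0166]
tr(P') = 34.4493


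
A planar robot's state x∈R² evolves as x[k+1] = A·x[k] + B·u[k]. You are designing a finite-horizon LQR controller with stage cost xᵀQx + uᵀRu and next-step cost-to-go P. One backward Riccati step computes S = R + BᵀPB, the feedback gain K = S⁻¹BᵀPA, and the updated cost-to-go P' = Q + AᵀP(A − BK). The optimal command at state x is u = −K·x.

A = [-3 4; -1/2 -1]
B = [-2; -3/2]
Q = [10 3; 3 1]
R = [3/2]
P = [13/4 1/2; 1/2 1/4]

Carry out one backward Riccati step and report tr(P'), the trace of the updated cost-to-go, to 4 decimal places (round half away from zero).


BᵀP = [-7.2500 -1.3750]
S = R + BᵀPB = [3/2] + [16.5625] = [18.0625]
BᵀPA = [22.4375 -27.6250]
K = S⁻¹·BᵀPA = [1.2422 -1.5294]
A−BK = [-0.5156 0.9412; 1.3633 -3.2941]
AᵀP(A−BK) = [2.9403 -4.0588; -4.0588 6.0000]
P' = Q + AᵀP(A−BK) = [12.9403 -1.0588; -1.0588 7.0000]
tr(P') = 19.9403

19.9403


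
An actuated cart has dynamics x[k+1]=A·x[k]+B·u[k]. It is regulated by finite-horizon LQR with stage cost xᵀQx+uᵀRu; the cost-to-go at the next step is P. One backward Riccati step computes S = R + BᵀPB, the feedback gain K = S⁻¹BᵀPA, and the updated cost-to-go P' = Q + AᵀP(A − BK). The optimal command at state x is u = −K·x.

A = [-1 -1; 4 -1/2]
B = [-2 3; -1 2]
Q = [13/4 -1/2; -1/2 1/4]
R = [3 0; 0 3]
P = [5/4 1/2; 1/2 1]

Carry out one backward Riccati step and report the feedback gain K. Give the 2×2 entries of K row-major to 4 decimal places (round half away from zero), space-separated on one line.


BᵀP = [-3.0000 -2.0000; 4.7500 3.5000]
S = R + BᵀPB = [3 0; 0 3] + [8.0000 -13.0000; -13.0000 21.2500] = [11.0000 -13.0000; -13.0000 24.2500]
BᵀPA = [-5.0000 4.0000; 9.2500 -6.5000]
K = S⁻¹·BᵀPA = [-0.0102 0.1279; 0.3760 -0.1995]
A−BK = [-2.1483 -0.1458; 3.2379 0.0269]
AᵀP(A−BK) = [9.7212 -0.0153; -0.0153 0.1918]
P' = Q + AᵀP(A−BK) = [12.9712 -0.5153; -0.5153 0.4418]
tr(P') = 13.4130

-0.0102 0.1279 0.3760 -0.1995


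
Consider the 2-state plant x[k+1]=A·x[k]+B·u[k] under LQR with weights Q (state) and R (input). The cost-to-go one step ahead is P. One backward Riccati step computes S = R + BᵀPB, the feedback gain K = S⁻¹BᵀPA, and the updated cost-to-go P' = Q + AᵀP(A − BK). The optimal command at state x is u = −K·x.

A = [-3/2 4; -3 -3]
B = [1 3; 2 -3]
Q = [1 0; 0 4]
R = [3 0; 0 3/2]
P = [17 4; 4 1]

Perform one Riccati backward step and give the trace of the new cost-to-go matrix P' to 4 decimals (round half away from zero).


BᵀP = [25.0000 6.0000; 39.0000 9.0000]
S = R + BᵀPB = [3 0; 0 3/2] + [37.0000 57.0000; 57.0000 90.0000] = [40.0000 57.0000; 57.0000 91.5000]
BᵀPA = [-55.5000 82.0000; -85.5000 129.0000]
K = S⁻¹·BᵀPA = [-0.4982 0.3650; -0.6241 1.1825]
A−BK = [0.8704 0.0876; -3.8759 -0.1825]
AᵀP(A−BK) = [2.2418 -1.6423; -1.6423 2.5328]
P' = Q + AᵀP(A−BK) = [3.2418 -1.6423; -1.6423 6.5328]
tr(P') = 9.7746

9.7746


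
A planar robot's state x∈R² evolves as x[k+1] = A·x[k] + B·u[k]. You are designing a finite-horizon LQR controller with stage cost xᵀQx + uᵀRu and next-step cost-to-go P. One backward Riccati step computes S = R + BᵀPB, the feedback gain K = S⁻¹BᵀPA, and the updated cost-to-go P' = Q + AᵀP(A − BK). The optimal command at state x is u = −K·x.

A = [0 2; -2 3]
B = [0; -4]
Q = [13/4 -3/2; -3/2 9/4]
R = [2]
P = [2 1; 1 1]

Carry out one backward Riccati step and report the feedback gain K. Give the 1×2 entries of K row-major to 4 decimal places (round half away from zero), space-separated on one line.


0.4444 -1.1111

BᵀP = [-4.0000 -4.0000]
S = R + BᵀPB = [2] + [16.0000] = [18.0000]
BᵀPA = [8.0000 -20.0000]
K = S⁻¹·BᵀPA = [0.4444 -1.1111]
A−BK = [0.0000 2.0000; -0.2222 -1.4444]
AᵀP(A−BK) = [0.4444 -1.1111; -1.1111 6.7778]
P' = Q + AᵀP(A−BK) = [3.6944 -2.6111; -2.6111 9.0278]
tr(P') = 12.7222


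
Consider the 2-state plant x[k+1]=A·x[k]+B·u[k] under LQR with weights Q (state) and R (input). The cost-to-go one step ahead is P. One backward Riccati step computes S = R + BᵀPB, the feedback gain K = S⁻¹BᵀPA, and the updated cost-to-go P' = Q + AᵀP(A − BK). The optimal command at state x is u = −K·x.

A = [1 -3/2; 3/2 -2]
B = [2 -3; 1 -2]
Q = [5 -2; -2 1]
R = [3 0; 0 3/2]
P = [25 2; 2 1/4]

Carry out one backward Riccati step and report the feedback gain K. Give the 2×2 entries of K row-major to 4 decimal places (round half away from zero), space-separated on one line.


0.0891 -0.1338 -0.2946 0.4353

BᵀP = [52.0000 4.2500; -79.0000 -6.5000]
S = R + BᵀPB = [3 0; 0 3/2] + [108.2500 -164.5000; -164.5000 250.0000] = [111.2500 -164.5000; -164.5000 251.5000]
BᵀPA = [58.3750 -86.5000; -88.7500 131.5000]
K = S⁻¹·BᵀPA = [0.0891 -0.1338; -0.2946 0.4353]
A−BK = [-0.0620 0.0736; 0.8217 -0.9955]
AᵀP(A−BK) = [0.2151 -0.3023; -0.3023 0.4281]
P' = Q + AᵀP(A−BK) = [5.2151 -2.3023; -2.3023 1.4281]
tr(P') = 6.6432


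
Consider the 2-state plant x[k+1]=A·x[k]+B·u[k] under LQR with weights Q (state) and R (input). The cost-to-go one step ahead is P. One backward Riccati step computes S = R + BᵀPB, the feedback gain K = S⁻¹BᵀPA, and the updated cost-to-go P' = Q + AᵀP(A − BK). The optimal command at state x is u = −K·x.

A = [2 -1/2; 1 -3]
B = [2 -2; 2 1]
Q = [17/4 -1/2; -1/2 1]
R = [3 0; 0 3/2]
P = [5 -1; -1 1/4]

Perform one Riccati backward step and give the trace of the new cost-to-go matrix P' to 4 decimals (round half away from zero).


BᵀP = [8.0000 -1.5000; -11.0000 2.2500]
S = R + BᵀPB = [3 0; 0 3/2] + [13.0000 -17.5000; -17.5000 24.2500] = [16.0000 -17.5000; -17.5000 25.7500]
BᵀPA = [14.5000 0.5000; -19.7500 -1.2500]
K = S⁻¹·BᵀPA = [0.2624 -0.0851; -0.5887 -0.1064]
A−BK = [0.2979 -0.5426; 1.0638 -2.7234]
AᵀP(A−BK) = [0.8191 -0.1170; -0.1170 0.4096]
P' = Q + AᵀP(A−BK) = [5.0691 -0.6170; -0.6170 1.4096]
tr(P') = 6.4787

6.4787


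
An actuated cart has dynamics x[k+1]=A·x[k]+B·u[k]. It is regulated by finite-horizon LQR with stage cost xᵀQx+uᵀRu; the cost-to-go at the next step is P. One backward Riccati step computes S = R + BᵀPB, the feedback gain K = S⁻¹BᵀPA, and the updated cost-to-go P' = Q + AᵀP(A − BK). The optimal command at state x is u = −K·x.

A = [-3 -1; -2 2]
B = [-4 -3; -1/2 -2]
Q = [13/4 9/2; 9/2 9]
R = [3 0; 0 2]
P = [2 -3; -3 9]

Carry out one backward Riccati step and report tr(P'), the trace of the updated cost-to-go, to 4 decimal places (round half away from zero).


BᵀP = [-6.5000 7.5000; 0.0000 -9.0000]
S = R + BᵀPB = [3 0; 0 2] + [22.2500 4.5000; 4.5000 18.0000] = [25.2500 4.5000; 4.5000 20.0000]
BᵀPA = [4.5000 21.5000; 18.0000 -18.0000]
K = S⁻¹·BᵀPA = [0.0186 1.0542; 0.8958 -1.1372]
A−BK = [-0.2383 -0.1949; -0.1991 0.2527]
AᵀP(A−BK) = [1.7916 -2.2744; -2.2744 6.8664]
P' = Q + AᵀP(A−BK) = [5.0416 2.2256; 2.2256 15.8664]
tr(P') = 20.9081

20.9081


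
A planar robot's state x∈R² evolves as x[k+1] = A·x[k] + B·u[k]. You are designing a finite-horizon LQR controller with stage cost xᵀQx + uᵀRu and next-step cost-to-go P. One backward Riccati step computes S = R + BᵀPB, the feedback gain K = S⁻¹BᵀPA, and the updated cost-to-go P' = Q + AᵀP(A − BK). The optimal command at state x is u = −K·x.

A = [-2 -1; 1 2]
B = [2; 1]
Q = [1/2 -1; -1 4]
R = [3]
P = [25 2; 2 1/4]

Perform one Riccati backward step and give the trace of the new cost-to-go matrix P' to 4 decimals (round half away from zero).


BᵀP = [52.0000 4.2500]
S = R + BᵀPB = [3] + [108.2500] = [111.2500]
BᵀPA = [-99.7500 -43.5000]
K = S⁻¹·BᵀPA = [-0.8966 -0.3910]
A−BK = [-0.2067 -0.2180; 1.8966 2.3910]
AᵀP(A−BK) = [2.8112 1.4966; 1.4966 0.9910]
P' = Q + AᵀP(A−BK) = [3.3112 0.4966; 0.4966 4.9910]
tr(P') = 8.3022

8.3022


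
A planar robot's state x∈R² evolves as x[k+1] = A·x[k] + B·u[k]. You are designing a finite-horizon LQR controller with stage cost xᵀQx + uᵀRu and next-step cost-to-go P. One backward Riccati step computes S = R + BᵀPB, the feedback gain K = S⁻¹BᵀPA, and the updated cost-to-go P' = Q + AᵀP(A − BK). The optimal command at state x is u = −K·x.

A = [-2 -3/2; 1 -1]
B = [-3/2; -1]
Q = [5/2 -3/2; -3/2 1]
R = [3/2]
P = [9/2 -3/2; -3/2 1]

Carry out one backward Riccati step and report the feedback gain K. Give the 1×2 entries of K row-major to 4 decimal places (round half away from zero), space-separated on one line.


1.4462 0.8154

BᵀP = [-5.2500 1.2500]
S = R + BᵀPB = [3/2] + [6.6250] = [8.1250]
BᵀPA = [11.7500 6.6250]
K = S⁻¹·BᵀPA = [1.4462 0.8154]
A−BK = [0.1692 -0.2769; 2.4462 -0.1846]
AᵀP(A−BK) = [8.0077 2.1692; 2.1692 1.2231]
P' = Q + AᵀP(A−BK) = [10.5077 0.6692; 0.6692 2.2231]
tr(P') = 12.7308


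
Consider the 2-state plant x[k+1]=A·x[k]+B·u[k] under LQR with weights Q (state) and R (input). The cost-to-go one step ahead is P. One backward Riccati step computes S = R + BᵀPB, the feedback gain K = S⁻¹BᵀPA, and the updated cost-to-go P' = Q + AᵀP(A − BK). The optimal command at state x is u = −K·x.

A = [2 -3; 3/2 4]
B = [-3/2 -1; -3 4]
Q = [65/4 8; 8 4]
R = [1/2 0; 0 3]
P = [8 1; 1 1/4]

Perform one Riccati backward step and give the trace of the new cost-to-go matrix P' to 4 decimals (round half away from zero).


BᵀP = [-15.0000 -2.2500; -4.0000 0.0000]
S = R + BᵀPB = [1/2 0; 0 3] + [29.2500 6.0000; 6.0000 4.0000] = [29.7500 6.0000; 6.0000 7.0000]
BᵀPA = [-33.3750 36.0000; -8.0000 12.0000]
K = S⁻¹·BᵀPA = [-1.0776 1.0450; -0.2192 0.8186]
A−BK = [0.1644 -0.6139; -0.8563 3.8607]
AᵀP(A−BK) = [0.8427 -1.5747; -1.5747 4.5573]
P' = Q + AᵀP(A−BK) = [17.0927 6.4253; 6.4253 8.5573]
tr(P') = 25.6500

25.6500


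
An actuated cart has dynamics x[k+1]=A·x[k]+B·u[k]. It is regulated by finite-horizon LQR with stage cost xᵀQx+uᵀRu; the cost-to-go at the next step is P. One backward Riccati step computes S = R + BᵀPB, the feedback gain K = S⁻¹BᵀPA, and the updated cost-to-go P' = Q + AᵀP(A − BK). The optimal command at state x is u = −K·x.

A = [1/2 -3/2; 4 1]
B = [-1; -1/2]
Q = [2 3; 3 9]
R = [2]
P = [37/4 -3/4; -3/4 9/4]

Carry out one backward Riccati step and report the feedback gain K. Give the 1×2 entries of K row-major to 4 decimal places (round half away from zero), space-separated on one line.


BᵀP = [-8.8750 -0.3750]
S = R + BᵀPB = [2] + [9.0625] = [11.0625]
BᵀPA = [-5.9375 12.9375]
K = S⁻¹·BᵀPA = [-0.5367 1.1695]
A−BK = [-0.0367 -0.3305; 3.7316 1.5847]
AᵀP(A−BK) = [32.1257 13.1314; 13.1314 10.1822]
P' = Q + AᵀP(A−BK) = [34.1257 16.1314; 16.1314 19.1822]
tr(P') = 53.3079

-0.5367 1.1695


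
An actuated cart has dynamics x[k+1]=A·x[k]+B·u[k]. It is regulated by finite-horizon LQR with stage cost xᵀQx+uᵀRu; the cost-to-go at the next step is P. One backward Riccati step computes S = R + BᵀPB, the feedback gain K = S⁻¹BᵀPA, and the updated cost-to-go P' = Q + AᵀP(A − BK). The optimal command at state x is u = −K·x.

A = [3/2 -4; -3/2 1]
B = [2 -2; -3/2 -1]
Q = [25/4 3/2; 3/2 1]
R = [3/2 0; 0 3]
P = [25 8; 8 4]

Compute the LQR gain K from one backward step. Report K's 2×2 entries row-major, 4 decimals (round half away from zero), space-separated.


BᵀP = [38.0000 10.0000; -58.0000 -20.0000]
S = R + BᵀPB = [3/2 0; 0 3] + [61.0000 -86.0000; -86.0000 136.0000] = [62.5000 -86.0000; -86.0000 139.0000]
BᵀPA = [42.0000 -142.0000; -57.0000 212.0000]
K = S⁻¹·BᵀPA = [0.7247 -1.1661; 0.0383 0.8037]
A−BK = [0.1272 -0.0604; -0.3746 0.0546]
AᵀP(A−BK) = [0.9956 -1.2125; -1.2125 4.0279]
P' = Q + AᵀP(A−BK) = [7.2456 0.2875; 0.2875 5.0279]
tr(P') = 12.2735

0.7247 -1.1661 0.0383 0.8037


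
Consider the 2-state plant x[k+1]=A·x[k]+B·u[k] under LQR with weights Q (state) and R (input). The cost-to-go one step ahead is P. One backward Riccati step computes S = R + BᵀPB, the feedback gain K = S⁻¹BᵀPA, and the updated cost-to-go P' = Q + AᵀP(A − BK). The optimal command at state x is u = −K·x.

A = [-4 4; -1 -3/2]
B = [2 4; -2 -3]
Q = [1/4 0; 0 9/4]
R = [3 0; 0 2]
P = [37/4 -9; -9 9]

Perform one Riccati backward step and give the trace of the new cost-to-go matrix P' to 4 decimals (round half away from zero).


5.3665

BᵀP = [36.5000 -36.0000; 64.0000 -63.0000]
S = R + BᵀPB = [3 0; 0 2] + [145.0000 254.0000; 254.0000 445.0000] = [148.0000 254.0000; 254.0000 447.0000]
BᵀPA = [-110.0000 200.0000; -193.0000 350.5000]
K = S⁻¹·BᵀPA = [-0.0902 0.2274; -0.3805 0.6549]
A−BK = [-2.2976 0.9256; -2.3220 0.9195]
AᵀP(A−BK) = [1.6390 -1.0902; -1.0902 1.2274]
P' = Q + AᵀP(A−BK) = [1.8890 -1.0902; -1.0902 3.4774]
tr(P') = 5.3665


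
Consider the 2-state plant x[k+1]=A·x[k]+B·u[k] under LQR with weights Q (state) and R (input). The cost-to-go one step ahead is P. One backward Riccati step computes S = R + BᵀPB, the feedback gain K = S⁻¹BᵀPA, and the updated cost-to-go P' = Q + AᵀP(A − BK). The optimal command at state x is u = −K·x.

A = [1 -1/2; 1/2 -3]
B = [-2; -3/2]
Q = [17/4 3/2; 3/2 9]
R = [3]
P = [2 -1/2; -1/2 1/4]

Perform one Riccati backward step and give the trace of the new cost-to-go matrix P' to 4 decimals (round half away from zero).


BᵀP = [-3.2500 0.6250]
S = R + BᵀPB = [3] + [5.5625] = [8.5625]
BᵀPA = [-2.9375 -0.2500]
K = S⁻¹·BᵀPA = [-0.3431 -0.0292]
A−BK = [0.3139 -0.5584; -0.0146 -3.0438]
AᵀP(A−BK) = [0.5547 0.1642; 0.1642 1.2427]
P' = Q + AᵀP(A−BK) = [4.8047 1.6642; 1.6642 10.2427]
tr(P') = 15.0474

15.0474


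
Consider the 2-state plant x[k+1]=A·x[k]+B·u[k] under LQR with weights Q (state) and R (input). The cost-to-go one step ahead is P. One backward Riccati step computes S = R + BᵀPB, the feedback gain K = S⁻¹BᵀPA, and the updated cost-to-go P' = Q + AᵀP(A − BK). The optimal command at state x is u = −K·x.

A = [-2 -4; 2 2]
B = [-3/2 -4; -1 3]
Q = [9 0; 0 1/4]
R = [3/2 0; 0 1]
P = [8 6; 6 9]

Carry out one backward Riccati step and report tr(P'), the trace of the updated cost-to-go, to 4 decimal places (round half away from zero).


BᵀP = [-18.0000 -18.0000; -14.0000 3.0000]
S = R + BᵀPB = [3/2 0; 0 1] + [45.0000 18.0000; 18.0000 65.0000] = [46.5000 18.0000; 18.0000 66.0000]
BᵀPA = [0.0000 36.0000; 34.0000 62.0000]
K = S⁻¹·BᵀPA = [-0.2230 0.4590; 0.5760 0.8142]
A−BK = [-0.0306 -0.0546; 0.0492 0.0164]
AᵀP(A−BK) = [0.4175 0.3169; 0.3169 0.9945]
P' = Q + AᵀP(A−BK) = [9.4175 0.3169; 0.3169 1.2445]
tr(P') = 10.6620

10.6620


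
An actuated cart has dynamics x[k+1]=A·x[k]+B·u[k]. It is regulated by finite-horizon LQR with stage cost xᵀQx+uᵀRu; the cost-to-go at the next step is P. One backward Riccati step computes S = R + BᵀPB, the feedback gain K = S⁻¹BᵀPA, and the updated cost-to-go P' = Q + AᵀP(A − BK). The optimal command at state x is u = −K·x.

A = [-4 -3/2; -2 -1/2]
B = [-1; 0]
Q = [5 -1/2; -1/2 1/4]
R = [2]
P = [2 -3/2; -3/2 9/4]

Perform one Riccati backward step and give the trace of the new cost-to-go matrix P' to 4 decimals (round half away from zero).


17.5469

BᵀP = [-2.0000 1.5000]
S = R + BᵀPB = [2] + [2.0000] = [4.0000]
BᵀPA = [5.0000 2.2500]
K = S⁻¹·BᵀPA = [1.2500 0.5625]
A−BK = [-2.7500 -0.9375; -2.0000 -0.5000]
AᵀP(A−BK) = [10.7500 3.9375; 3.9375 1.5469]
P' = Q + AᵀP(A−BK) = [15.7500 3.4375; 3.4375 1.7969]
tr(P') = 17.5469


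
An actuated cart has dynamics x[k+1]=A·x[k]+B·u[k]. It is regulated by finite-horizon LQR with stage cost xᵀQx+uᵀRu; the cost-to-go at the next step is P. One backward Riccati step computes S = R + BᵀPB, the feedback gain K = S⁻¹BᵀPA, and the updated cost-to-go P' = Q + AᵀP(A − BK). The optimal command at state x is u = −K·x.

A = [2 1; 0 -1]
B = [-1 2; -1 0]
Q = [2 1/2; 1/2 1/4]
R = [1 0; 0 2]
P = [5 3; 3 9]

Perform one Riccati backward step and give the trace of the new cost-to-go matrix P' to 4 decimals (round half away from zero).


6.0170

BᵀP = [-8.0000 -12.0000; 10.0000 6.0000]
S = R + BᵀPB = [1 0; 0 2] + [20.0000 -16.0000; -16.0000 20.0000] = [21.0000 -16.0000; -16.0000 22.0000]
BᵀPA = [-16.0000 4.0000; 20.0000 4.0000]
K = S⁻¹·BᵀPA = [-0.1553 0.7379; 0.7961 0.7184]
A−BK = [0.2524 0.3010; -0.1553 -0.2621]
AᵀP(A−BK) = [1.5922 1.4369; 1.4369 2.1748]
P' = Q + AᵀP(A−BK) = [3.5922 1.9369; 1.9369 2.4248]
tr(P') = 6.0170


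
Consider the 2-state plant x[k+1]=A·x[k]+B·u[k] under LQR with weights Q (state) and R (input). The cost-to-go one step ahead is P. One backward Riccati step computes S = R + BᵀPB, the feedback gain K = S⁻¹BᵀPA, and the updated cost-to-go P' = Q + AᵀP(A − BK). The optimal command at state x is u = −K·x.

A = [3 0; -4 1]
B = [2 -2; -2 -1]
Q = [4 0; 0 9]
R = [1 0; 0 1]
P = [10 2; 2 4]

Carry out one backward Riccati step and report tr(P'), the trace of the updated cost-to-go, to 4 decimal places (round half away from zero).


BᵀP = [16.0000 -4.0000; -22.0000 -8.0000]
S = R + BᵀPB = [1 0; 0 1] + [40.0000 -28.0000; -28.0000 52.0000] = [41.0000 -28.0000; -28.0000 53.0000]
BᵀPA = [64.0000 -4.0000; -34.0000 -8.0000]
K = S⁻¹·BᵀPA = [1.7567 -0.3139; 0.2865 -0.3168]
A−BK = [0.0598 -0.0058; -0.2001 0.0554]
AᵀP(A−BK) = [3.3161 -0.6811; -0.6811 0.2102]
P' = Q + AᵀP(A−BK) = [7.3161 -0.6811; -0.6811 9.2102]
tr(P') = 16.5263

16.5263


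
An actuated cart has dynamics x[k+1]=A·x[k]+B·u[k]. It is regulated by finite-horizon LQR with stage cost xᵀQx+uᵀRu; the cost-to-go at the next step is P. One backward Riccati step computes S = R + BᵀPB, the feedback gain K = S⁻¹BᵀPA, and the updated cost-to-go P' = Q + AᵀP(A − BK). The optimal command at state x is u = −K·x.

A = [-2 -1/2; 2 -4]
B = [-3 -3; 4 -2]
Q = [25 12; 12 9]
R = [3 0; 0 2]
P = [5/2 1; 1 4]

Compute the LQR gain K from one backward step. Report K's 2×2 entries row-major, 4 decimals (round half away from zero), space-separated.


BᵀP = [-3.5000 13.0000; -9.5000 -11.0000]
S = R + BᵀPB = [3 0; 0 2] + [62.5000 -15.5000; -15.5000 50.5000] = [65.5000 -15.5000; -15.5000 52.5000]
BᵀPA = [33.0000 -50.2500; -3.0000 48.7500]
K = S⁻¹·BᵀPA = [0.5271 -0.5886; 0.0985 0.7548]
A−BK = [-0.1232 -0.0013; 0.0885 -0.1362]
AᵀP(A−BK) = [0.9004 -0.8132; -0.8132 2.2532]
P' = Q + AᵀP(A−BK) = [25.9004 11.1868; 11.1868 11.2532]
tr(P') = 37.1536

0.5271 -0.5886 0.0985 0.7548


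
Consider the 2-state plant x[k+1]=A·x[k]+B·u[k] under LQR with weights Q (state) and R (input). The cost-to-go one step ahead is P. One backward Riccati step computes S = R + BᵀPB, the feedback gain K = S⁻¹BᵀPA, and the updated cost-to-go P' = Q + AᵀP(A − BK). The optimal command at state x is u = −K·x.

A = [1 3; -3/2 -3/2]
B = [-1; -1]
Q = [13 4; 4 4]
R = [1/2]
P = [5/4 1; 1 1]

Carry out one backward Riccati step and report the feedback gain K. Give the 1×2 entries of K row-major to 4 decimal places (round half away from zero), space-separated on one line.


0.1579 -0.7895

BᵀP = [-2.2500 -2.0000]
S = R + BᵀPB = [1/2] + [4.2500] = [4.7500]
BᵀPA = [0.7500 -3.7500]
K = S⁻¹·BᵀPA = [0.1579 -0.7895]
A−BK = [1.1579 2.2105; -1.3421 -2.2895]
AᵀP(A−BK) = [0.3816 0.5921; 0.5921 1.5395]
P' = Q + AᵀP(A−BK) = [13.3816 4.5921; 4.5921 5.5395]
tr(P') = 18.9211


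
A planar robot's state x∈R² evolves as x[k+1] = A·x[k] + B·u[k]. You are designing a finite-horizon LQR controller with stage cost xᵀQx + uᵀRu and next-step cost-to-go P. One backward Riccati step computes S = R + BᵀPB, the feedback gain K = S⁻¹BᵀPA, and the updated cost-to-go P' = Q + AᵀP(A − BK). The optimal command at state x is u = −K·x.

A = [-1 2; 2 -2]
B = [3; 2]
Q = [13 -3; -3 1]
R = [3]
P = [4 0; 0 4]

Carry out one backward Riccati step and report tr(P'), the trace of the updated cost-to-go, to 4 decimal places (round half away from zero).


64.5455

BᵀP = [12.0000 8.0000]
S = R + BᵀPB = [3] + [52.0000] = [55.0000]
BᵀPA = [4.0000 8.0000]
K = S⁻¹·BᵀPA = [0.0727 0.1455]
A−BK = [-1.2182 1.5636; 1.8545 -2.2909]
AᵀP(A−BK) = [19.7091 -24.5818; -24.5818 30.8364]
P' = Q + AᵀP(A−BK) = [32.7091 -27.5818; -27.5818 31.8364]
tr(P') = 64.5455


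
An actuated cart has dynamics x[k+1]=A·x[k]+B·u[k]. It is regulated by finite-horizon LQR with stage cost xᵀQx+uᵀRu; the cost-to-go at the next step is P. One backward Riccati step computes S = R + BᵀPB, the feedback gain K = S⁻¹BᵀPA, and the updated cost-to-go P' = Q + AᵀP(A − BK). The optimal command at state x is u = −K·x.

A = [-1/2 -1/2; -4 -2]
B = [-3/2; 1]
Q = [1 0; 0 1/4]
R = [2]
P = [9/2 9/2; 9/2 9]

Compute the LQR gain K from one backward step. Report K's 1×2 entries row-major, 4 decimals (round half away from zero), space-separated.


BᵀP = [-2.2500 2.2500]
S = R + BᵀPB = [2] + [5.6250] = [7.6250]
BᵀPA = [-7.8750 -3.3750]
K = S⁻¹·BᵀPA = [-1.0328 -0.4426]
A−BK = [-2.0492 -1.1639; -2.9672 -1.5574]
AᵀP(A−BK) = [154.9918 83.1393; 83.1393 44.6311]
P' = Q + AᵀP(A−BK) = [155.9918 83.1393; 83.1393 44.8811]
tr(P') = 200.8730

-1.0328 -0.4426


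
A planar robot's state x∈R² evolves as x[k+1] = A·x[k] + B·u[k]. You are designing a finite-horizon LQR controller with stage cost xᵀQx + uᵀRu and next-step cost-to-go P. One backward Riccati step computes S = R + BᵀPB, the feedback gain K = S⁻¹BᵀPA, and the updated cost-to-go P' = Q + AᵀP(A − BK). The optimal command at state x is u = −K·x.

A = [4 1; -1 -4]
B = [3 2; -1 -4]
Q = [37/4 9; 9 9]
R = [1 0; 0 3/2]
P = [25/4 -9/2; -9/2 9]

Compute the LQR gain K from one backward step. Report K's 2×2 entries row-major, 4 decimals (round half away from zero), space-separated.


BᵀP = [23.2500 -22.5000; 30.5000 -45.0000]
S = R + BᵀPB = [1 0; 0 3/2] + [92.2500 136.5000; 136.5000 241.0000] = [93.2500 136.5000; 136.5000 242.5000]
BᵀPA = [115.5000 113.2500; 167.0000 210.5000]
K = S⁻¹·BᵀPA = [1.3096 -0.3191; -0.0485 1.0476]
A−BK = [0.1682 -0.1381; 0.1156 -0.1285]
AᵀP(A−BK) = [1.8407 -0.6038; -0.6038 1.8562]
P' = Q + AᵀP(A−BK) = [11.0907 8.3962; 8.3962 10.8562]
tr(P') = 21.9469

1.3096 -0.3191 -0.0485 1.0476


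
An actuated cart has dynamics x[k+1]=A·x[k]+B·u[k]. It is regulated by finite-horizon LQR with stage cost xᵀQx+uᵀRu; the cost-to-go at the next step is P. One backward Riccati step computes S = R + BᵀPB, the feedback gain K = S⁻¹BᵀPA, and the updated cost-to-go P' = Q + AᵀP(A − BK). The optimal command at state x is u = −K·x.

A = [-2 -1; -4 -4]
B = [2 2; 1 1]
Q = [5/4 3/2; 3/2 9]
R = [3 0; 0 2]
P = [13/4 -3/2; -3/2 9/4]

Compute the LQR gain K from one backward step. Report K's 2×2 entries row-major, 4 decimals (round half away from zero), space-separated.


-0.2679 -0.0766 -0.4019 -0.1148

BᵀP = [5.0000 -0.7500; 5.0000 -0.7500]
S = R + BᵀPB = [3 0; 0 2] + [9.2500 9.2500; 9.2500 9.2500] = [12.2500 9.2500; 9.2500 11.2500]
BᵀPA = [-7.0000 -2.0000; -7.0000 -2.0000]
K = S⁻¹·BᵀPA = [-0.2679 -0.0766; -0.4019 -0.1148]
A−BK = [-0.6603 -0.6172; -3.3301 -3.8086]
AᵀP(A−BK) = [20.3110 23.1603; 23.1603 26.8672]
P' = Q + AᵀP(A−BK) = [21.5610 24.6603; 24.6603 35.8672]
tr(P') = 57.4282


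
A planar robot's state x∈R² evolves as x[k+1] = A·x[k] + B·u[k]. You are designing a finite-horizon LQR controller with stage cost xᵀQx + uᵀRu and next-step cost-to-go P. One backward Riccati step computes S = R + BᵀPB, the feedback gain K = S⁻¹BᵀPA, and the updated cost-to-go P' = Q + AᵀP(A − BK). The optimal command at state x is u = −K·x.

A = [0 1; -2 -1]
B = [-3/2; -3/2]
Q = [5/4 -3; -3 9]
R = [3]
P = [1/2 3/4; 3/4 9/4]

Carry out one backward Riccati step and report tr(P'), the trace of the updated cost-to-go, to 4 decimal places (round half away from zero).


BᵀP = [-1.8750 -4.5000]
S = R + BᵀPB = [3] + [9.5625] = [12.5625]
BᵀPA = [9.0000 2.6250]
K = S⁻¹·BᵀPA = [0.7164 0.2090]
A−BK = [1.0746 1.3134; -0.9254 -0.6866]
AᵀP(A−BK) = [2.5522 1.1194; 1.1194 0.7015]
P' = Q + AᵀP(A−BK) = [3.8022 -1.8806; -1.8806 9.7015]
tr(P') = 13.5037

13.5037


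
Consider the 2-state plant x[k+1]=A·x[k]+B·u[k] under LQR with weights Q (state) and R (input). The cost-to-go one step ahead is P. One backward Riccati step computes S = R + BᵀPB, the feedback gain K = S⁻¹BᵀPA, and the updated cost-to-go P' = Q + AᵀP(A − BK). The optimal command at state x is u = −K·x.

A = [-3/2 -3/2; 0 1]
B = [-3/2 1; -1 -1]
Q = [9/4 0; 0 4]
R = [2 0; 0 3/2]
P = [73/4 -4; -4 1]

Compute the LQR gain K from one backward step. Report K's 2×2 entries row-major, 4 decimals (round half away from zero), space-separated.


BᵀP = [-23.3750 5.0000; 22.2500 -5.0000]
S = R + BᵀPB = [2 0; 0 3/2] + [30.0625 -28.3750; -28.3750 27.2500] = [32.0625 -28.3750; -28.3750 28.7500]
BᵀPA = [35.0625 40.0625; -33.3750 -38.3750]
K = S⁻¹·BᵀPA = [0.5232 0.5392; -0.6445 -0.8026]
A−BK = [-0.0707 0.1114; -0.1214 0.7367]
AᵀP(A−BK) = [1.2079 1.3694; 1.3694 1.6603]
P' = Q + AᵀP(A−BK) = [3.4579 1.3694; 1.3694 5.6603]
tr(P') = 9.1182

0.5232 0.5392 -0.6445 -0.8026


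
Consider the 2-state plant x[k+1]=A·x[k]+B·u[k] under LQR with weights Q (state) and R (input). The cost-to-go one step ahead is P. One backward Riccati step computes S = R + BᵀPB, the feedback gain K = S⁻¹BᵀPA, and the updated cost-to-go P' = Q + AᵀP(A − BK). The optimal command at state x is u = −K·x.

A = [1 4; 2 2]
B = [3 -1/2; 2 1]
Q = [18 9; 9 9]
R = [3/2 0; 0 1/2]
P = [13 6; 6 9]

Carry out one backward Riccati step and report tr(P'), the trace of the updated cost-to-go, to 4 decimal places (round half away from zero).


BᵀP = [51.0000 36.0000; -0.5000 6.0000]
S = R + BᵀPB = [3/2 0; 0 1/2] + [225.0000 10.5000; 10.5000 6.2500] = [226.5000 10.5000; 10.5000 6.7500]
BᵀPA = [123.0000 276.0000; 11.5000 10.0000]
K = S⁻¹·BᵀPA = [0.5001 1.2392; 0.9257 -0.4462]
A−BK = [-0.0375 0.0592; 0.0740 -0.0322]
AᵀP(A−BK) = [0.8380 0.7063; 0.7063 2.4351]
P' = Q + AᵀP(A−BK) = [18.8380 9.7063; 9.7063 11.4351]
tr(P') = 30.2731

30.2731
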